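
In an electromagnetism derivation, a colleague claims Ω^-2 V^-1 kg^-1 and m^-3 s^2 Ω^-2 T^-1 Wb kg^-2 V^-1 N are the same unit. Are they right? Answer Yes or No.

Yes

Left side:
  Ω = kg·m²·s⁻³·A⁻².
  So Ω⁻² = kg⁻²·m⁻⁴·s⁶·A⁴.
  V = kg·m²·s⁻³·A⁻¹.
  So V⁻¹ = kg⁻¹·m⁻²·s³·A.
  Combining: Ω⁻²·V⁻¹·kg⁻¹ = (kg⁻²·m⁻⁴·s⁶·A⁴) · (kg⁻¹·m⁻²·s³·A) · kg⁻¹ = kg⁻⁴·m⁻⁶·s⁹·A⁵.
Right side:
  Ω = V/A (resistance = voltage per current),
      = kg·m²·s⁻³·A⁻².
  So Ω⁻² = kg⁻²·m⁻⁴·s⁶·A⁴.
  T = Wb/m² (flux density = flux per area),
      = kg·s⁻²·A⁻¹.
  So T⁻¹ = kg⁻¹·s²·A.
  Wb = V·s (flux: a volt is a weber per second),
      = kg·m²·s⁻²·A⁻¹.
  V = W/A (potential = power per current),
      = kg·m²·s⁻³·A⁻¹.
  So V⁻¹ = kg⁻¹·m⁻²·s³·A.
  N = kg·m/s² = kg·m·s⁻² (force = mass × acceleration).
  Combining: m⁻³·s²·Ω⁻²·T⁻¹·Wb·kg⁻²·V⁻¹·N = m⁻³ · s² · (kg⁻²·m⁻⁴·s⁶·A⁴) · (kg⁻¹·s²·A) · (kg·m²·s⁻²·A⁻¹) · kg⁻² · (kg⁻¹·m⁻²·s³·A) · (kg·m·s⁻²) = kg⁻⁴·m⁻⁶·s⁹·A⁵.
Both reduce to kg⁻⁴·m⁻⁶·s⁹·A⁵.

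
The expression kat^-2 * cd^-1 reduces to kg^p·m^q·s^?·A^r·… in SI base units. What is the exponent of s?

kat = mol/s = s⁻¹·mol (catalytic activity).
So kat⁻² = s²·mol⁻².
Combining: kat⁻²·cd⁻¹ = (s²·mol⁻²) · cd⁻¹ = s²·mol⁻²·cd⁻¹.
The exponent of s is 2.

2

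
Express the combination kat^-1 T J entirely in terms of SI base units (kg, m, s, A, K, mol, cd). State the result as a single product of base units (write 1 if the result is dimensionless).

kg²·m²·s⁻³·A⁻¹·mol⁻¹

kat = s⁻¹·mol.
So kat⁻¹ = s·mol⁻¹.
T = kg·s⁻²·A⁻¹.
J = kg·m²·s⁻².
Combining: kat⁻¹·T·J = (s·mol⁻¹) · (kg·s⁻²·A⁻¹) · (kg·m²·s⁻²) = kg²·m²·s⁻³·A⁻¹·mol⁻¹.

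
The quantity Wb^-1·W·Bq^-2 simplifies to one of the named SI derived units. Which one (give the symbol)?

C

Wb = V·s (flux: a volt is a weber per second),
    = kg·m²·s⁻²·A⁻¹.
So Wb⁻¹ = kg⁻¹·m⁻²·s²·A.
W = J/s (power = energy per time),
    = kg·m²·s⁻³.
Bq = 1/s = s⁻¹ (activity is decays per second).
So Bq⁻² = s².
Combining: Wb⁻¹·W·Bq⁻² = (kg⁻¹·m⁻²·s²·A) · (kg·m²·s⁻³) · s² = s·A.
s·A is the base-SI form of the coulomb.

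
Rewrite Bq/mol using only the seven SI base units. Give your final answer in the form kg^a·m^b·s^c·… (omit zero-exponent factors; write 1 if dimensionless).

s⁻¹·mol⁻¹

Bq = 1/s = s⁻¹ (activity is decays per second).
Combining: mol⁻¹·Bq = mol⁻¹ · s⁻¹ = s⁻¹·mol⁻¹.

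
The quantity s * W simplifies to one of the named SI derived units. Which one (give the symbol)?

W = kg·m²·s⁻³.
Combining: s·W = s · (kg·m²·s⁻³) = kg·m²·s⁻².
kg·m²·s⁻² is the base-SI form of the joule.

J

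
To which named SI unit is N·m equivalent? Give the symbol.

N = kg·m·s⁻².
Combining: N·m = (kg·m·s⁻²) · m = kg·m²·s⁻².
kg·m²·s⁻² is the base-SI form of the joule.

J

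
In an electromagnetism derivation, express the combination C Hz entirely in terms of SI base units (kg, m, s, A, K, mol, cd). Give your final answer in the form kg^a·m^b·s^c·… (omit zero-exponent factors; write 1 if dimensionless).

C = A·s = s·A (charge = current × time).
Hz = 1/s = s⁻¹ (frequency is cycles per second).
Combining: C·Hz = (s·A) · s⁻¹ = A.

A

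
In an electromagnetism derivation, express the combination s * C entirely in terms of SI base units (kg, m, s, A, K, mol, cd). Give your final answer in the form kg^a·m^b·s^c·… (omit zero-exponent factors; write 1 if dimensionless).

C = A·s = s·A (charge = current × time).
Combining: s·C = s · (s·A) = s²·A.

s²·A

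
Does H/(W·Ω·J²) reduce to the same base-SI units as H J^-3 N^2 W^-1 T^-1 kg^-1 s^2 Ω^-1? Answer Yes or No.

Left side:
  W = kg·m²·s⁻³.
  So W⁻¹ = kg⁻¹·m⁻²·s³.
  Ω = kg·m²·s⁻³·A⁻².
  So Ω⁻¹ = kg⁻¹·m⁻²·s³·A².
  H = kg·m²·s⁻²·A⁻².
  J = kg·m²·s⁻².
  So J⁻² = kg⁻²·m⁻⁴·s⁴.
  Combining: W⁻¹·Ω⁻¹·H·J⁻² = (kg⁻¹·m⁻²·s³) · (kg⁻¹·m⁻²·s³·A²) · (kg·m²·s⁻²·A⁻²) · (kg⁻²·m⁻⁴·s⁴) = kg⁻³·m⁻⁶·s⁸.
Right side:
  H = kg·m²·s⁻²·A⁻².
  J = kg·m²·s⁻².
  So J⁻³ = kg⁻³·m⁻⁶·s⁶.
  N = kg·m·s⁻².
  So N² = kg²·m²·s⁻⁴.
  W = kg·m²·s⁻³.
  So W⁻¹ = kg⁻¹·m⁻²·s³.
  T = kg·s⁻²·A⁻¹.
  So T⁻¹ = kg⁻¹·s²·A.
  Ω = kg·m²·s⁻³·A⁻².
  So Ω⁻¹ = kg⁻¹·m⁻²·s³·A².
  Combining: H·J⁻³·N²·W⁻¹·T⁻¹·kg⁻¹·s²·Ω⁻¹ = (kg·m²·s⁻²·A⁻²) · (kg⁻³·m⁻⁶·s⁶) · (kg²·m²·s⁻⁴) · (kg⁻¹·m⁻²·s³) · (kg⁻¹·s²·A) · kg⁻¹ · s² · (kg⁻¹·m⁻²·s³·A²) = kg⁻⁴·m⁻⁶·s¹⁰·A.
Left is kg⁻³·m⁻⁶·s⁸; right is kg⁻⁴·m⁻⁶·s¹⁰·A — different.

No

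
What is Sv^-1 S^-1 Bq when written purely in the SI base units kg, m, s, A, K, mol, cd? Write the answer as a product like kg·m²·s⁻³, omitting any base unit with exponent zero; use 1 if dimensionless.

Sv = m²·s⁻².
So Sv⁻¹ = m⁻²·s².
S = kg⁻¹·m⁻²·s³·A².
So S⁻¹ = kg·m²·s⁻³·A⁻².
Bq = s⁻¹.
Combining: Sv⁻¹·S⁻¹·Bq = (m⁻²·s²) · (kg·m²·s⁻³·A⁻²) · s⁻¹ = kg·s⁻²·A⁻².

kg·s⁻²·A⁻²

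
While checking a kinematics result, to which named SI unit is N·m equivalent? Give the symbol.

J

N = kg·m/s² = kg·m·s⁻² (force = mass × acceleration).
Combining: N·m = (kg·m·s⁻²) · m = kg·m²·s⁻².
kg·m²·s⁻² is the base-SI form of the joule.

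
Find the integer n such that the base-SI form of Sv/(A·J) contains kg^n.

-1

J = N·m (work = force × distance),
    = kg·m²·s⁻².
So J⁻¹ = kg⁻¹·m⁻²·s².
Sv = J/kg (equivalent dose = energy per mass),
    = m²·s⁻².
Combining: A⁻¹·J⁻¹·Sv = A⁻¹ · (kg⁻¹·m⁻²·s²) · (m²·s⁻²) = kg⁻¹·A⁻¹.
The exponent of kg is -1.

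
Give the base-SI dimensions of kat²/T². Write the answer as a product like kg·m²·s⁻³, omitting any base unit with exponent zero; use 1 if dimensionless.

kg⁻²·s²·A²·mol²

T = kg·s⁻²·A⁻¹.
So T⁻² = kg⁻²·s⁴·A².
kat = s⁻¹·mol.
So kat² = s⁻²·mol².
Combining: T⁻²·kat² = (kg⁻²·s⁴·A²) · (s⁻²·mol²) = kg⁻²·s²·A²·mol².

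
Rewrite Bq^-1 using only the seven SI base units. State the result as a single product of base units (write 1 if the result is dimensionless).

s

Bq = 1/s = s⁻¹ (activity is decays per second).
So Bq⁻¹ = s.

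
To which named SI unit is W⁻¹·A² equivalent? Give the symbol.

W = kg·m²·s⁻³.
So W⁻¹ = kg⁻¹·m⁻²·s³.
Combining: W⁻¹·A² = (kg⁻¹·m⁻²·s³) · A² = kg⁻¹·m⁻²·s³·A².
kg⁻¹·m⁻²·s³·A² is the base-SI form of the siemens.

S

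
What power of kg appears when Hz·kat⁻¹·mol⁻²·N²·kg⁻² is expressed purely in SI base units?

0

Hz = 1/s = s⁻¹ (frequency is cycles per second).
kat = mol/s = s⁻¹·mol (catalytic activity).
So kat⁻¹ = s·mol⁻¹.
N = kg·m/s² = kg·m·s⁻² (force = mass × acceleration).
So N² = kg²·m²·s⁻⁴.
Combining: Hz·kat⁻¹·mol⁻²·N²·kg⁻² = s⁻¹ · (s·mol⁻¹) · mol⁻² · (kg²·m²·s⁻⁴) · kg⁻² = m²·s⁻⁴·mol⁻³.
The exponent of kg is 0.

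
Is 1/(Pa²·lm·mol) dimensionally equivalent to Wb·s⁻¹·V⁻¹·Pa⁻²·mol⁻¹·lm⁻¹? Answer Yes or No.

Yes

Left side:
  Pa = N/m² (pressure = force per area),
      = kg·m⁻¹·s⁻².
  So Pa⁻² = kg⁻²·m²·s⁴.
  lm = cd·sr = cd (luminous flux; sr is dimensionless).
  So lm⁻¹ = cd⁻¹.
  Combining: Pa⁻²·lm⁻¹·mol⁻¹ = (kg⁻²·m²·s⁴) · cd⁻¹ · mol⁻¹ = kg⁻²·m²·s⁴·mol⁻¹·cd⁻¹.
Right side:
  Wb = V·s (flux: a volt is a weber per second),
      = kg·m²·s⁻²·A⁻¹.
  V = W/A (potential = power per current),
      = kg·m²·s⁻³·A⁻¹.
  So V⁻¹ = kg⁻¹·m⁻²·s³·A.
  Pa = N/m² (pressure = force per area),
      = kg·m⁻¹·s⁻².
  So Pa⁻² = kg⁻²·m²·s⁴.
  lm = cd·sr = cd (luminous flux; sr is dimensionless).
  So lm⁻¹ = cd⁻¹.
  Combining: Wb·s⁻¹·V⁻¹·Pa⁻²·mol⁻¹·lm⁻¹ = (kg·m²·s⁻²·A⁻¹) · s⁻¹ · (kg⁻¹·m⁻²·s³·A) · (kg⁻²·m²·s⁴) · mol⁻¹ · cd⁻¹ = kg⁻²·m²·s⁴·mol⁻¹·cd⁻¹.
Both reduce to kg⁻²·m²·s⁴·mol⁻¹·cd⁻¹.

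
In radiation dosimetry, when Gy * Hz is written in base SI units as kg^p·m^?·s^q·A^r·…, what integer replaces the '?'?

Gy = J/kg (absorbed dose = energy per mass),
    = m²·s⁻².
Hz = 1/s = s⁻¹ (frequency is cycles per second).
Combining: Gy·Hz = (m²·s⁻²) · s⁻¹ = m²·s⁻³.
The exponent of m is 2.

2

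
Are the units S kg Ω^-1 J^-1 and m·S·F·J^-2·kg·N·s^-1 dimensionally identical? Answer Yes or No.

Yes

Left side:
  S = kg⁻¹·m⁻²·s³·A².
  Ω = kg·m²·s⁻³·A⁻².
  So Ω⁻¹ = kg⁻¹·m⁻²·s³·A².
  J = kg·m²·s⁻².
  So J⁻¹ = kg⁻¹·m⁻²·s².
  Combining: S·kg·Ω⁻¹·J⁻¹ = (kg⁻¹·m⁻²·s³·A²) · kg · (kg⁻¹·m⁻²·s³·A²) · (kg⁻¹·m⁻²·s²) = kg⁻²·m⁻⁶·s⁸·A⁴.
Right side:
  S = kg⁻¹·m⁻²·s³·A².
  F = kg⁻¹·m⁻²·s⁴·A².
  J = kg·m²·s⁻².
  So J⁻² = kg⁻²·m⁻⁴·s⁴.
  N = kg·m·s⁻².
  Combining: m·S·F·J⁻²·kg·N·s⁻¹ = m · (kg⁻¹·m⁻²·s³·A²) · (kg⁻¹·m⁻²·s⁴·A²) · (kg⁻²·m⁻⁴·s⁴) · kg · (kg·m·s⁻²) · s⁻¹ = kg⁻²·m⁻⁶·s⁸·A⁴.
Both reduce to kg⁻²·m⁻⁶·s⁸·A⁴.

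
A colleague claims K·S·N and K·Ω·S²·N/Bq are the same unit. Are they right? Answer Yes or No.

Left side:
  S = 1/Ω (conductance is reciprocal resistance),
      = kg⁻¹·m⁻²·s³·A².
  N = kg·m/s² = kg·m·s⁻² (force = mass × acceleration).
  Combining: K·S·N = K · (kg⁻¹·m⁻²·s³·A²) · (kg·m·s⁻²) = m⁻¹·s·A²·K.
Right side:
  Bq = 1/s = s⁻¹ (activity is decays per second).
  So Bq⁻¹ = s.
  Ω = V/A (resistance = voltage per current),
      = kg·m²·s⁻³·A⁻².
  S = 1/Ω (conductance is reciprocal resistance),
      = kg⁻¹·m⁻²·s³·A².
  So S² = kg⁻²·m⁻⁴·s⁶·A⁴.
  N = kg·m/s² = kg·m·s⁻² (force = mass × acceleration).
  Combining: K·Bq⁻¹·Ω·S²·N = K · s · (kg·m²·s⁻³·A⁻²) · (kg⁻²·m⁻⁴·s⁶·A⁴) · (kg·m·s⁻²) = m⁻¹·s²·A²·K.
Left is m⁻¹·s·A²·K; right is m⁻¹·s²·A²·K — different.

No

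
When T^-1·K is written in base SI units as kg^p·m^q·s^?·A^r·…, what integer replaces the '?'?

2

T = kg·s⁻²·A⁻¹.
So T⁻¹ = kg⁻¹·s²·A.
Combining: T⁻¹·K = (kg⁻¹·s²·A) · K = kg⁻¹·s²·A·K.
The exponent of s is 2.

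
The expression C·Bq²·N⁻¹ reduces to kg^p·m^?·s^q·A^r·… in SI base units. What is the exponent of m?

C = A·s = s·A (charge = current × time).
Bq = 1/s = s⁻¹ (activity is decays per second).
So Bq² = s⁻².
N = kg·m/s² = kg·m·s⁻² (force = mass × acceleration).
So N⁻¹ = kg⁻¹·m⁻¹·s².
Combining: C·Bq²·N⁻¹ = (s·A) · s⁻² · (kg⁻¹·m⁻¹·s²) = kg⁻¹·m⁻¹·s·A.
The exponent of m is -1.

-1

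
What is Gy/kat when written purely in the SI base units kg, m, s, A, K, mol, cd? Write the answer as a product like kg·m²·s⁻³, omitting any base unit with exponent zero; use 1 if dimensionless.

kat = s⁻¹·mol.
So kat⁻¹ = s·mol⁻¹.
Gy = m²·s⁻².
Combining: kat⁻¹·Gy = (s·mol⁻¹) · (m²·s⁻²) = m²·s⁻¹·mol⁻¹.

m²·s⁻¹·mol⁻¹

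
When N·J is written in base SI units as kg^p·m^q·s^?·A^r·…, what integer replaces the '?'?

-4

N = kg·m·s⁻².
J = kg·m²·s⁻².
Combining: N·J = (kg·m·s⁻²) · (kg·m²·s⁻²) = kg²·m³·s⁻⁴.
The exponent of s is -4.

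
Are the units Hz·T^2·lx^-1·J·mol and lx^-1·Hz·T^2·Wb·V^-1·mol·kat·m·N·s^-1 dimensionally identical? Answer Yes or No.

Left side:
  Hz = 1/s = s⁻¹ (frequency is cycles per second).
  T = Wb/m² (flux density = flux per area),
      = kg·s⁻²·A⁻¹.
  So T² = kg²·s⁻⁴·A⁻².
  lx = lm/m² (illuminance = luminous flux per area),
      = m⁻²·cd.
  So lx⁻¹ = m²·cd⁻¹.
  J = N·m (work = force × distance),
      = kg·m²·s⁻².
  Combining: Hz·T²·lx⁻¹·J·mol = s⁻¹ · (kg²·s⁻⁴·A⁻²) · (m²·cd⁻¹) · (kg·m²·s⁻²) · mol = kg³·m⁴·s⁻⁷·A⁻²·mol·cd⁻¹.
Right side:
  lx = lm/m² (illuminance = luminous flux per area),
      = m⁻²·cd.
  So lx⁻¹ = m²·cd⁻¹.
  Hz = 1/s = s⁻¹ (frequency is cycles per second).
  T = Wb/m² (flux density = flux per area),
      = kg·s⁻²·A⁻¹.
  So T² = kg²·s⁻⁴·A⁻².
  Wb = V·s (flux: a volt is a weber per second),
      = kg·m²·s⁻²·A⁻¹.
  V = W/A (potential = power per current),
      = kg·m²·s⁻³·A⁻¹.
  So V⁻¹ = kg⁻¹·m⁻²·s³·A.
  kat = mol/s = s⁻¹·mol (catalytic activity).
  N = kg·m/s² = kg·m·s⁻² (force = mass × acceleration).
  Combining: lx⁻¹·Hz·T²·Wb·V⁻¹·mol·kat·m·N·s⁻¹ = (m²·cd⁻¹) · s⁻¹ · (kg²·s⁻⁴·A⁻²) · (kg·m²·s⁻²·A⁻¹) · (kg⁻¹·m⁻²·s³·A) · mol · (s⁻¹·mol) · m · (kg·m·s⁻²) · s⁻¹ = kg³·m⁴·s⁻⁸·A⁻²·mol²·cd⁻¹.
Left is kg³·m⁴·s⁻⁷·A⁻²·mol·cd⁻¹; right is kg³·m⁴·s⁻⁸·A⁻²·mol²·cd⁻¹ — different.

No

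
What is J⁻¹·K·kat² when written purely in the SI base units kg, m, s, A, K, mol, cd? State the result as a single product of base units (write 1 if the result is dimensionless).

J = N·m (work = force × distance),
    = kg·m²·s⁻².
So J⁻¹ = kg⁻¹·m⁻²·s².
kat = mol/s = s⁻¹·mol (catalytic activity).
So kat² = s⁻²·mol².
Combining: J⁻¹·K·kat² = (kg⁻¹·m⁻²·s²) · K · (s⁻²·mol²) = kg⁻¹·m⁻²·K·mol².

kg⁻¹·m⁻²·K·mol²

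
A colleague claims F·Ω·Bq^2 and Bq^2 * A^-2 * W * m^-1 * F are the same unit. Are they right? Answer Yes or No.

No

Left side:
  F = C/V (capacitance = charge per voltage),
      = A·s/(kg·m²·s⁻³·A⁻¹) (substituting C and V),
      = kg⁻¹·m⁻²·s⁴·A².
  Ω = V/A (resistance = voltage per current),
      = kg·m²·s⁻³·A⁻².
  Bq = 1/s = s⁻¹ (activity is decays per second).
  So Bq² = s⁻².
  Combining: F·Ω·Bq² = (kg⁻¹·m⁻²·s⁴·A²) · (kg·m²·s⁻³·A⁻²) · s⁻² = s⁻¹.
Right side:
  Bq = 1/s = s⁻¹ (activity is decays per second).
  So Bq² = s⁻².
  W = J/s (power = energy per time),
      = kg·m²·s⁻³.
  F = C/V (capacitance = charge per voltage),
      = A·s/(kg·m²·s⁻³·A⁻¹) (substituting C and V),
      = kg⁻¹·m⁻²·s⁴·A².
  Combining: Bq²·A⁻²·W·m⁻¹·F = s⁻² · A⁻² · (kg·m²·s⁻³) · m⁻¹ · (kg⁻¹·m⁻²·s⁴·A²) = m⁻¹·s⁻¹.
Left is s⁻¹; right is m⁻¹·s⁻¹ — different.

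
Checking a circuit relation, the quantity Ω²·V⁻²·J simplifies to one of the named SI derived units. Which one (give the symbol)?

H

Ω = V/A (resistance = voltage per current),
    = kg·m²·s⁻³·A⁻².
So Ω² = kg²·m⁴·s⁻⁶·A⁻⁴.
V = W/A (potential = power per current),
    = kg·m²·s⁻³·A⁻¹.
So V⁻² = kg⁻²·m⁻⁴·s⁶·A².
J = N·m (work = force × distance),
    = kg·m²·s⁻².
Combining: Ω²·V⁻²·J = (kg²·m⁴·s⁻⁶·A⁻⁴) · (kg⁻²·m⁻⁴·s⁶·A²) · (kg·m²·s⁻²) = kg·m²·s⁻²·A⁻².
kg·m²·s⁻²·A⁻² is the base-SI form of the henry.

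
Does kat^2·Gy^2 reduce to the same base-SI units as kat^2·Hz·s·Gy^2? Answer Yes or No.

Left side:
  kat = mol/s = s⁻¹·mol (catalytic activity).
  So kat² = s⁻²·mol².
  Gy = J/kg (absorbed dose = energy per mass),
      = m²·s⁻².
  So Gy² = m⁴·s⁻⁴.
  Combining: kat²·Gy² = (s⁻²·mol²) · (m⁴·s⁻⁴) = m⁴·s⁻⁶·mol².
Right side:
  kat = mol/s = s⁻¹·mol (catalytic activity).
  So kat² = s⁻²·mol².
  Hz = 1/s = s⁻¹ (frequency is cycles per second).
  Gy = J/kg (absorbed dose = energy per mass),
      = m²·s⁻².
  So Gy² = m⁴·s⁻⁴.
  Combining: kat²·Hz·s·Gy² = (s⁻²·mol²) · s⁻¹ · s · (m⁴·s⁻⁴) = m⁴·s⁻⁶·mol².
Both reduce to m⁴·s⁻⁶·mol².

Yes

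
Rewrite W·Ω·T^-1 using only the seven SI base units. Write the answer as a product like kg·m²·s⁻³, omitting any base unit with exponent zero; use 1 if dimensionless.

kg·m⁴·s⁻⁴·A⁻¹

W = J/s (power = energy per time),
    = kg·m²·s⁻³.
Ω = V/A (resistance = voltage per current),
    = kg·m²·s⁻³·A⁻².
T = Wb/m² (flux density = flux per area),
    = kg·s⁻²·A⁻¹.
So T⁻¹ = kg⁻¹·s²·A.
Combining: W·Ω·T⁻¹ = (kg·m²·s⁻³) · (kg·m²·s⁻³·A⁻²) · (kg⁻¹·s²·A) = kg·m⁴·s⁻⁴·A⁻¹.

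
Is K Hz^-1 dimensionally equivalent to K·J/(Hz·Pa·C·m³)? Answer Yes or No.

Left side:
  Hz = 1/s = s⁻¹ (frequency is cycles per second).
  So Hz⁻¹ = s.
  Combining: K·Hz⁻¹ = K · s = s·K.
Right side:
  Hz = 1/s = s⁻¹ (frequency is cycles per second).
  So Hz⁻¹ = s.
  J = N·m (work = force × distance),
      = kg·m²·s⁻².
  Pa = N/m² (pressure = force per area),
      = kg·m⁻¹·s⁻².
  So Pa⁻¹ = kg⁻¹·m·s².
  C = A·s = s·A (charge = current × time).
  So C⁻¹ = s⁻¹·A⁻¹.
  Combining: Hz⁻¹·K·J·Pa⁻¹·C⁻¹·m⁻³ = s · K · (kg·m²·s⁻²) · (kg⁻¹·m·s²) · (s⁻¹·A⁻¹) · m⁻³ = A⁻¹·K.
Left is s·K; right is A⁻¹·K — different.

No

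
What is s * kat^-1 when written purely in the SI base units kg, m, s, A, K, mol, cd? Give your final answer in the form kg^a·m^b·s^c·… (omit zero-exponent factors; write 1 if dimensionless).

kat = mol/s = s⁻¹·mol (catalytic activity).
So kat⁻¹ = s·mol⁻¹.
Combining: s·kat⁻¹ = s · (s·mol⁻¹) = s²·mol⁻¹.

s²·mol⁻¹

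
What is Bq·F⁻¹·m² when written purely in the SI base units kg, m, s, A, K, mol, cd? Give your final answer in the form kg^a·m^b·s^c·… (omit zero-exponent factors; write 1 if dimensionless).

kg·m⁴·s⁻⁵·A⁻²

Bq = s⁻¹.
F = kg⁻¹·m⁻²·s⁴·A².
So F⁻¹ = kg·m²·s⁻⁴·A⁻².
Combining: Bq·F⁻¹·m² = s⁻¹ · (kg·m²·s⁻⁴·A⁻²) · m² = kg·m⁴·s⁻⁵·A⁻².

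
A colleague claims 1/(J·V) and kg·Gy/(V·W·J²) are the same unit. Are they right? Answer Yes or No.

Left side:
  J = kg·m²·s⁻².
  So J⁻¹ = kg⁻¹·m⁻²·s².
  V = kg·m²·s⁻³·A⁻¹.
  So V⁻¹ = kg⁻¹·m⁻²·s³·A.
  Combining: J⁻¹·V⁻¹ = (kg⁻¹·m⁻²·s²) · (kg⁻¹·m⁻²·s³·A) = kg⁻²·m⁻⁴·s⁵·A.
Right side:
  V = W/A (potential = power per current),
      = kg·m²·s⁻³·A⁻¹.
  So V⁻¹ = kg⁻¹·m⁻²·s³·A.
  Gy = J/kg (absorbed dose = energy per mass),
      = m²·s⁻².
  W = J/s (power = energy per time),
      = kg·m²·s⁻³.
  So W⁻¹ = kg⁻¹·m⁻²·s³.
  J = N·m (work = force × distance),
      = kg·m²·s⁻².
  So J⁻² = kg⁻²·m⁻⁴·s⁴.
  Combining: V⁻¹·kg·Gy·W⁻¹·J⁻² = (kg⁻¹·m⁻²·s³·A) · kg · (m²·s⁻²) · (kg⁻¹·m⁻²·s³) · (kg⁻²·m⁻⁴·s⁴) = kg⁻³·m⁻⁶·s⁸·A.
Left is kg⁻²·m⁻⁴·s⁵·A; right is kg⁻³·m⁻⁶·s⁸·A — different.

No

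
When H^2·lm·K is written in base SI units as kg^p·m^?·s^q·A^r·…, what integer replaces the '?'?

H = Wb/A (inductance = flux per current),
    = kg·m²·s⁻²·A⁻².
So H² = kg²·m⁴·s⁻⁴·A⁻⁴.
lm = cd·sr = cd (luminous flux; sr is dimensionless).
Combining: H²·lm·K = (kg²·m⁴·s⁻⁴·A⁻⁴) · cd · K = kg²·m⁴·s⁻⁴·A⁻⁴·K·cd.
The exponent of m is 4.

4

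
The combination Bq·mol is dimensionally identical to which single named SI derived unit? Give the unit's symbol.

kat

Bq = s⁻¹.
Combining: Bq·mol = s⁻¹ · mol = s⁻¹·mol.
s⁻¹·mol is the base-SI form of the katal.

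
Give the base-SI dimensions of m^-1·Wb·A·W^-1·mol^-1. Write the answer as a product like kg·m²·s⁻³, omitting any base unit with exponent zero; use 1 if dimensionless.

Wb = V·s (flux: a volt is a weber per second),
    = kg·m²·s⁻²·A⁻¹.
W = J/s (power = energy per time),
    = kg·m²·s⁻³.
So W⁻¹ = kg⁻¹·m⁻²·s³.
Combining: m⁻¹·Wb·A·W⁻¹·mol⁻¹ = m⁻¹ · (kg·m²·s⁻²·A⁻¹) · A · (kg⁻¹·m⁻²·s³) · mol⁻¹ = m⁻¹·s·mol⁻¹.

m⁻¹·s·mol⁻¹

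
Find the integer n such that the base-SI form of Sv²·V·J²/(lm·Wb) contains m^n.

8

Sv = m²·s⁻².
So Sv² = m⁴·s⁻⁴.
V = kg·m²·s⁻³·A⁻¹.
J = kg·m²·s⁻².
So J² = kg²·m⁴·s⁻⁴.
lm = cd.
So lm⁻¹ = cd⁻¹.
Wb = kg·m²·s⁻²·A⁻¹.
So Wb⁻¹ = kg⁻¹·m⁻²·s²·A.
Combining: Sv²·V·J²·lm⁻¹·Wb⁻¹ = (m⁴·s⁻⁴) · (kg·m²·s⁻³·A⁻¹) · (kg²·m⁴·s⁻⁴) · cd⁻¹ · (kg⁻¹·m⁻²·s²·A) = kg²·m⁸·s⁻⁹·cd⁻¹.
The exponent of m is 8.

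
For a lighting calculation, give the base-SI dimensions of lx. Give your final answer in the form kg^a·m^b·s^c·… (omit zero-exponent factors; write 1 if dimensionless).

lx = m⁻²·cd.

m⁻²·cd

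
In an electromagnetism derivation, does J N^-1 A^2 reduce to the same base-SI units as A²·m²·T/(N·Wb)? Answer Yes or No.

No

Left side:
  J = kg·m²·s⁻².
  N = kg·m·s⁻².
  So N⁻¹ = kg⁻¹·m⁻¹·s².
  Combining: J·N⁻¹·A² = (kg·m²·s⁻²) · (kg⁻¹·m⁻¹·s²) · A² = m·A².
Right side:
  N = kg·m/s² = kg·m·s⁻² (force = mass × acceleration).
  So N⁻¹ = kg⁻¹·m⁻¹·s².
  Wb = V·s (flux: a volt is a weber per second),
      = kg·m²·s⁻²·A⁻¹.
  So Wb⁻¹ = kg⁻¹·m⁻²·s²·A.
  T = Wb/m² (flux density = flux per area),
      = kg·s⁻²·A⁻¹.
  Combining: N⁻¹·A²·m²·Wb⁻¹·T = (kg⁻¹·m⁻¹·s²) · A² · m² · (kg⁻¹·m⁻²·s²·A) · (kg·s⁻²·A⁻¹) = kg⁻¹·m⁻¹·s²·A².
Left is m·A²; right is kg⁻¹·m⁻¹·s²·A² — different.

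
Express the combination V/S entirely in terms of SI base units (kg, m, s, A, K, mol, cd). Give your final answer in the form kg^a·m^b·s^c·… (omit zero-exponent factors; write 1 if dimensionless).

kg²·m⁴·s⁻⁶·A⁻³

S = 1/Ω (conductance is reciprocal resistance),
    = kg⁻¹·m⁻²·s³·A².
So S⁻¹ = kg·m²·s⁻³·A⁻².
V = W/A (potential = power per current),
    = kg·m²·s⁻³·A⁻¹.
Combining: S⁻¹·V = (kg·m²·s⁻³·A⁻²) · (kg·m²·s⁻³·A⁻¹) = kg²·m⁴·s⁻⁶·A⁻³.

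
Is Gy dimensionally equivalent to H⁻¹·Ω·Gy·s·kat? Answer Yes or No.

No

Left side:
  Gy = J/kg (absorbed dose = energy per mass),
      = m²·s⁻².
Right side:
  H = Wb/A (inductance = flux per current),
      = kg·m²·s⁻²·A⁻².
  So H⁻¹ = kg⁻¹·m⁻²·s²·A².
  Ω = V/A (resistance = voltage per current),
      = kg·m²·s⁻³·A⁻².
  Gy = J/kg (absorbed dose = energy per mass),
      = m²·s⁻².
  kat = mol/s = s⁻¹·mol (catalytic activity).
  Combining: H⁻¹·Ω·Gy·s·kat = (kg⁻¹·m⁻²·s²·A²) · (kg·m²·s⁻³·A⁻²) · (m²·s⁻²) · s · (s⁻¹·mol) = m²·s⁻³·mol.
Left is m²·s⁻²; right is m²·s⁻³·mol — different.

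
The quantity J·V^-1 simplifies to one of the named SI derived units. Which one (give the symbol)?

J = kg·m²·s⁻².
V = kg·m²·s⁻³·A⁻¹.
So V⁻¹ = kg⁻¹·m⁻²·s³·A.
Combining: J·V⁻¹ = (kg·m²·s⁻²) · (kg⁻¹·m⁻²·s³·A) = s·A.
s·A is the base-SI form of the coulomb.

C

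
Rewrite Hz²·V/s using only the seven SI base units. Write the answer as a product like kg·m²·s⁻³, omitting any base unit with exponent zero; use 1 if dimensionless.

Hz = 1/s = s⁻¹ (frequency is cycles per second).
So Hz² = s⁻².
V = W/A (potential = power per current),
    = kg·m²·s⁻³·A⁻¹.
Combining: s⁻¹·Hz²·V = s⁻¹ · s⁻² · (kg·m²·s⁻³·A⁻¹) = kg·m²·s⁻⁶·A⁻¹.

kg·m²·s⁻⁶·A⁻¹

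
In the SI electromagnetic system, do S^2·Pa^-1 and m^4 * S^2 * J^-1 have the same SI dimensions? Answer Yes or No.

Left side:
  S = 1/Ω (conductance is reciprocal resistance),
      = kg⁻¹·m⁻²·s³·A².
  So S² = kg⁻²·m⁻⁴·s⁶·A⁴.
  Pa = N/m² (pressure = force per area),
      = kg·m⁻¹·s⁻².
  So Pa⁻¹ = kg⁻¹·m·s².
  Combining: S²·Pa⁻¹ = (kg⁻²·m⁻⁴·s⁶·A⁴) · (kg⁻¹·m·s²) = kg⁻³·m⁻³·s⁸·A⁴.
Right side:
  S = 1/Ω (conductance is reciprocal resistance),
      = kg⁻¹·m⁻²·s³·A².
  So S² = kg⁻²·m⁻⁴·s⁶·A⁴.
  J = N·m (work = force × distance),
      = kg·m²·s⁻².
  So J⁻¹ = kg⁻¹·m⁻²·s².
  Combining: m⁴·S²·J⁻¹ = m⁴ · (kg⁻²·m⁻⁴·s⁶·A⁴) · (kg⁻¹·m⁻²·s²) = kg⁻³·m⁻²·s⁸·A⁴.
Left is kg⁻³·m⁻³·s⁸·A⁴; right is kg⁻³·m⁻²·s⁸·A⁴ — different.

No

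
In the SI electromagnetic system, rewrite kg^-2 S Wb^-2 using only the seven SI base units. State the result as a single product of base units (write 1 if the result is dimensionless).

kg⁻⁵·m⁻⁶·s⁷·A⁴

S = kg⁻¹·m⁻²·s³·A².
Wb = kg·m²·s⁻²·A⁻¹.
So Wb⁻² = kg⁻²·m⁻⁴·s⁴·A².
Combining: kg⁻²·S·Wb⁻² = kg⁻² · (kg⁻¹·m⁻²·s³·A²) · (kg⁻²·m⁻⁴·s⁴·A²) = kg⁻⁵·m⁻⁶·s⁷·A⁴.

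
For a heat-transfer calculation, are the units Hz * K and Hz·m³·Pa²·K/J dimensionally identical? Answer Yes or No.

No

Left side:
  Hz = 1/s = s⁻¹ (frequency is cycles per second).
  Combining: Hz·K = s⁻¹ · K = s⁻¹·K.
Right side:
  Hz = s⁻¹.
  J = kg·m²·s⁻².
  So J⁻¹ = kg⁻¹·m⁻²·s².
  Pa = kg·m⁻¹·s⁻².
  So Pa² = kg²·m⁻²·s⁻⁴.
  Combining: Hz·m³·J⁻¹·Pa²·K = s⁻¹ · m³ · (kg⁻¹·m⁻²·s²) · (kg²·m⁻²·s⁻⁴) · K = kg·m⁻¹·s⁻³·K.
Left is s⁻¹·K; right is kg·m⁻¹·s⁻³·K — different.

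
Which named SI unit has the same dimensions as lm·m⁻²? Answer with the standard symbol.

lm = cd·sr = cd (luminous flux; sr is dimensionless).
Combining: lm·m⁻² = cd · m⁻² = m⁻²·cd.
m⁻²·cd is the base-SI form of the lux.

lx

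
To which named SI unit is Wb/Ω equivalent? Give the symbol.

Wb = kg·m²·s⁻²·A⁻¹.
Ω = kg·m²·s⁻³·A⁻².
So Ω⁻¹ = kg⁻¹·m⁻²·s³·A².
Combining: Wb·Ω⁻¹ = (kg·m²·s⁻²·A⁻¹) · (kg⁻¹·m⁻²·s³·A²) = s·A.
s·A is the base-SI form of the coulomb.

C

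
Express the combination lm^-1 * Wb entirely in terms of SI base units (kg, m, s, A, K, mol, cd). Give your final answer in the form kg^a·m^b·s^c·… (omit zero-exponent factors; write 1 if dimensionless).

kg·m²·s⁻²·A⁻¹·cd⁻¹

lm = cd·sr = cd (luminous flux; sr is dimensionless).
So lm⁻¹ = cd⁻¹.
Wb = V·s (flux: a volt is a weber per second),
    = kg·m²·s⁻²·A⁻¹.
Combining: lm⁻¹·Wb = cd⁻¹ · (kg·m²·s⁻²·A⁻¹) = kg·m²·s⁻²·A⁻¹·cd⁻¹.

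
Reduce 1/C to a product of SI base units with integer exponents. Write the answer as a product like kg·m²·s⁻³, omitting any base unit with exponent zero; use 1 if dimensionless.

C = A·s = s·A (charge = current × time).
So C⁻¹ = s⁻¹·A⁻¹.

s⁻¹·A⁻¹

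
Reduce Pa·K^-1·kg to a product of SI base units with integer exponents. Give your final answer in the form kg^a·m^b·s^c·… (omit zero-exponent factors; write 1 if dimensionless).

kg²·m⁻¹·s⁻²·K⁻¹

Pa = N/m² (pressure = force per area),
    = kg·m⁻¹·s⁻².
Combining: Pa·K⁻¹·kg = (kg·m⁻¹·s⁻²) · K⁻¹ · kg = kg²·m⁻¹·s⁻²·K⁻¹.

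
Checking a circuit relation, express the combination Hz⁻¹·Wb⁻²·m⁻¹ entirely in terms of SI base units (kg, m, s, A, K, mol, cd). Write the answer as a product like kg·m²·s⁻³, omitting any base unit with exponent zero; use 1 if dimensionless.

Hz = 1/s = s⁻¹ (frequency is cycles per second).
So Hz⁻¹ = s.
Wb = V·s (flux: a volt is a weber per second),
    = kg·m²·s⁻²·A⁻¹.
So Wb⁻² = kg⁻²·m⁻⁴·s⁴·A².
Combining: Hz⁻¹·Wb⁻²·m⁻¹ = s · (kg⁻²·m⁻⁴·s⁴·A²) · m⁻¹ = kg⁻²·m⁻⁵·s⁵·A².

kg⁻²·m⁻⁵·s⁵·A²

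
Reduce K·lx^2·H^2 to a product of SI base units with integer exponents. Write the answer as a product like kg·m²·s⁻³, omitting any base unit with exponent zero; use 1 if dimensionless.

kg²·s⁻⁴·A⁻⁴·K·cd²

lx = lm/m² (illuminance = luminous flux per area),
    = m⁻²·cd.
So lx² = m⁻⁴·cd².
H = Wb/A (inductance = flux per current),
    = kg·m²·s⁻²·A⁻².
So H² = kg²·m⁴·s⁻⁴·A⁻⁴.
Combining: K·lx²·H² = K · (m⁻⁴·cd²) · (kg²·m⁴·s⁻⁴·A⁻⁴) = kg²·s⁻⁴·A⁻⁴·K·cd².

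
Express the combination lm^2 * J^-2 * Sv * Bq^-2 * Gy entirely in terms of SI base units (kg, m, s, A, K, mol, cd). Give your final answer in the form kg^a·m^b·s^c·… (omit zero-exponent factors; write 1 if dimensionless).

kg⁻²·s²·cd²

lm = cd.
So lm² = cd².
J = kg·m²·s⁻².
So J⁻² = kg⁻²·m⁻⁴·s⁴.
Sv = m²·s⁻².
Bq = s⁻¹.
So Bq⁻² = s².
Gy = m²·s⁻².
Combining: lm²·J⁻²·Sv·Bq⁻²·Gy = cd² · (kg⁻²·m⁻⁴·s⁴) · (m²·s⁻²) · s² · (m²·s⁻²) = kg⁻²·s²·cd².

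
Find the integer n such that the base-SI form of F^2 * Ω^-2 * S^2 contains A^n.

12

F = kg⁻¹·m⁻²·s⁴·A².
So F² = kg⁻²·m⁻⁴·s⁸·A⁴.
Ω = kg·m²·s⁻³·A⁻².
So Ω⁻² = kg⁻²·m⁻⁴·s⁶·A⁴.
S = kg⁻¹·m⁻²·s³·A².
So S² = kg⁻²·m⁻⁴·s⁶·A⁴.
Combining: F²·Ω⁻²·S² = (kg⁻²·m⁻⁴·s⁸·A⁴) · (kg⁻²·m⁻⁴·s⁶·A⁴) · (kg⁻²·m⁻⁴·s⁶·A⁴) = kg⁻⁶·m⁻¹²·s²⁰·A¹².
The exponent of A is 12.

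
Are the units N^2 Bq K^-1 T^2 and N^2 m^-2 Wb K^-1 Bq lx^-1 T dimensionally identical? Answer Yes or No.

No

Left side:
  N = kg·m/s² = kg·m·s⁻² (force = mass × acceleration).
  So N² = kg²·m²·s⁻⁴.
  Bq = 1/s = s⁻¹ (activity is decays per second).
  T = Wb/m² (flux density = flux per area),
      = kg·s⁻²·A⁻¹.
  So T² = kg²·s⁻⁴·A⁻².
  Combining: N²·Bq·K⁻¹·T² = (kg²·m²·s⁻⁴) · s⁻¹ · K⁻¹ · (kg²·s⁻⁴·A⁻²) = kg⁴·m²·s⁻⁹·A⁻²·K⁻¹.
Right side:
  N = kg·m/s² = kg·m·s⁻² (force = mass × acceleration).
  So N² = kg²·m²·s⁻⁴.
  Wb = V·s (flux: a volt is a weber per second),
      = kg·m²·s⁻²·A⁻¹.
  Bq = 1/s = s⁻¹ (activity is decays per second).
  lx = lm/m² (illuminance = luminous flux per area),
      = m⁻²·cd.
  So lx⁻¹ = m²·cd⁻¹.
  T = Wb/m² (flux density = flux per area),
      = kg·s⁻²·A⁻¹.
  Combining: N²·m⁻²·Wb·K⁻¹·Bq·lx⁻¹·T = (kg²·m²·s⁻⁴) · m⁻² · (kg·m²·s⁻²·A⁻¹) · K⁻¹ · s⁻¹ · (m²·cd⁻¹) · (kg·s⁻²·A⁻¹) = kg⁴·m⁴·s⁻⁹·A⁻²·K⁻¹·cd⁻¹.
Left is kg⁴·m²·s⁻⁹·A⁻²·K⁻¹; right is kg⁴·m⁴·s⁻⁹·A⁻²·K⁻¹·cd⁻¹ — different.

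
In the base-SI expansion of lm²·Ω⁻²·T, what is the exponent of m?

lm = cd.
So lm² = cd².
Ω = kg·m²·s⁻³·A⁻².
So Ω⁻² = kg⁻²·m⁻⁴·s⁶·A⁴.
T = kg·s⁻²·A⁻¹.
Combining: lm²·Ω⁻²·T = cd² · (kg⁻²·m⁻⁴·s⁶·A⁴) · (kg·s⁻²·A⁻¹) = kg⁻¹·m⁻⁴·s⁴·A³·cd².
The exponent of m is -4.

-4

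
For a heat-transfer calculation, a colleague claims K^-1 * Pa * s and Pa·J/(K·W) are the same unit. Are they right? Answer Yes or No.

Yes

Left side:
  Pa = N/m² (pressure = force per area),
      = kg·m⁻¹·s⁻².
  Combining: K⁻¹·Pa·s = K⁻¹ · (kg·m⁻¹·s⁻²) · s = kg·m⁻¹·s⁻¹·K⁻¹.
Right side:
  W = J/s (power = energy per time),
      = kg·m²·s⁻³.
  So W⁻¹ = kg⁻¹·m⁻²·s³.
  Pa = N/m² (pressure = force per area),
      = kg·m⁻¹·s⁻².
  J = N·m (work = force × distance),
      = kg·m²·s⁻².
  Combining: K⁻¹·W⁻¹·Pa·J = K⁻¹ · (kg⁻¹·m⁻²·s³) · (kg·m⁻¹·s⁻²) · (kg·m²·s⁻²) = kg·m⁻¹·s⁻¹·K⁻¹.
Both reduce to kg·m⁻¹·s⁻¹·K⁻¹.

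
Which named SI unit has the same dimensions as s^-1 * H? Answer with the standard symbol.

H = kg·m²·s⁻²·A⁻².
Combining: s⁻¹·H = s⁻¹ · (kg·m²·s⁻²·A⁻²) = kg·m²·s⁻³·A⁻².
kg·m²·s⁻³·A⁻² is the base-SI form of the ohm.

Ω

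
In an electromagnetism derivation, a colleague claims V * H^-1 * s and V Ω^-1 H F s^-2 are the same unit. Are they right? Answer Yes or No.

Yes

Left side:
  V = W/A (potential = power per current),
      = kg·m²·s⁻³·A⁻¹.
  H = Wb/A (inductance = flux per current),
      = kg·m²·s⁻²·A⁻².
  So H⁻¹ = kg⁻¹·m⁻²·s²·A².
  Combining: V·H⁻¹·s = (kg·m²·s⁻³·A⁻¹) · (kg⁻¹·m⁻²·s²·A²) · s = A.
Right side:
  V = kg·m²·s⁻³·A⁻¹.
  Ω = kg·m²·s⁻³·A⁻².
  So Ω⁻¹ = kg⁻¹·m⁻²·s³·A².
  H = kg·m²·s⁻²·A⁻².
  F = kg⁻¹·m⁻²·s⁴·A².
  Combining: V·Ω⁻¹·H·F·s⁻² = (kg·m²·s⁻³·A⁻¹) · (kg⁻¹·m⁻²·s³·A²) · (kg·m²·s⁻²·A⁻²) · (kg⁻¹·m⁻²·s⁴·A²) · s⁻² = A.
Both reduce to A.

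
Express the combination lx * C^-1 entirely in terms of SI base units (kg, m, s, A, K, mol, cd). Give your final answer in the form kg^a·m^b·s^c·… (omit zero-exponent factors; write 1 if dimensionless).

m⁻²·s⁻¹·A⁻¹·cd

lx = lm/m² (illuminance = luminous flux per area),
    = m⁻²·cd.
C = A·s = s·A (charge = current × time).
So C⁻¹ = s⁻¹·A⁻¹.
Combining: lx·C⁻¹ = (m⁻²·cd) · (s⁻¹·A⁻¹) = m⁻²·s⁻¹·A⁻¹·cd.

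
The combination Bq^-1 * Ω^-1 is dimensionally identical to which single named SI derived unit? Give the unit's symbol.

F

Bq = s⁻¹.
So Bq⁻¹ = s.
Ω = kg·m²·s⁻³·A⁻².
So Ω⁻¹ = kg⁻¹·m⁻²·s³·A².
Combining: Bq⁻¹·Ω⁻¹ = s · (kg⁻¹·m⁻²·s³·A²) = kg⁻¹·m⁻²·s⁴·A².
kg⁻¹·m⁻²·s⁴·A² is the base-SI form of the farad.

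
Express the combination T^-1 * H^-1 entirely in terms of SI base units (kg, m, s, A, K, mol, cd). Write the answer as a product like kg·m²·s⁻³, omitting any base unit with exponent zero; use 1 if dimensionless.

T = Wb/m² (flux density = flux per area),
    = kg·s⁻²·A⁻¹.
So T⁻¹ = kg⁻¹·s²·A.
H = Wb/A (inductance = flux per current),
    = kg·m²·s⁻²·A⁻².
So H⁻¹ = kg⁻¹·m⁻²·s²·A².
Combining: T⁻¹·H⁻¹ = (kg⁻¹·s²·A) · (kg⁻¹·m⁻²·s²·A²) = kg⁻²·m⁻²·s⁴·A³.

kg⁻²·m⁻²·s⁴·A³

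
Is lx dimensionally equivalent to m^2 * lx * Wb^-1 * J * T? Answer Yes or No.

No

Left side:
  lx = m⁻²·cd.
Right side:
  lx = lm/m² (illuminance = luminous flux per area),
      = m⁻²·cd.
  Wb = V·s (flux: a volt is a weber per second),
      = kg·m²·s⁻²·A⁻¹.
  So Wb⁻¹ = kg⁻¹·m⁻²·s²·A.
  J = N·m (work = force × distance),
      = kg·m²·s⁻².
  T = Wb/m² (flux density = flux per area),
      = kg·s⁻²·A⁻¹.
  Combining: m²·lx·Wb⁻¹·J·T = m² · (m⁻²·cd) · (kg⁻¹·m⁻²·s²·A) · (kg·m²·s⁻²) · (kg·s⁻²·A⁻¹) = kg·s⁻²·cd.
Left is m⁻²·cd; right is kg·s⁻²·cd — different.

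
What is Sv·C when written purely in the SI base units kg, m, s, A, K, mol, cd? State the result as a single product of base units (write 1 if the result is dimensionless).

Sv = J/kg (equivalent dose = energy per mass),
    = m²·s⁻².
C = A·s = s·A (charge = current × time).
Combining: Sv·C = (m²·s⁻²) · (s·A) = m²·s⁻¹·A.

m²·s⁻¹·A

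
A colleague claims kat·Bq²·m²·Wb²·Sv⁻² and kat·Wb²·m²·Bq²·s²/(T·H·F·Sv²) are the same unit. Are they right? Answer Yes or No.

Left side:
  kat = mol/s = s⁻¹·mol (catalytic activity).
  Bq = 1/s = s⁻¹ (activity is decays per second).
  So Bq² = s⁻².
  Wb = V·s (flux: a volt is a weber per second),
      = kg·m²·s⁻²·A⁻¹.
  So Wb² = kg²·m⁴·s⁻⁴·A⁻².
  Sv = J/kg (equivalent dose = energy per mass),
      = m²·s⁻².
  So Sv⁻² = m⁻⁴·s⁴.
  Combining: kat·Bq²·m²·Wb²·Sv⁻² = (s⁻¹·mol) · s⁻² · m² · (kg²·m⁴·s⁻⁴·A⁻²) · (m⁻⁴·s⁴) = kg²·m²·s⁻³·A⁻²·mol.
Right side:
  kat = mol/s = s⁻¹·mol (catalytic activity).
  Wb = V·s (flux: a volt is a weber per second),
      = kg·m²·s⁻²·A⁻¹.
  So Wb² = kg²·m⁴·s⁻⁴·A⁻².
  T = Wb/m² (flux density = flux per area),
      = kg·s⁻²·A⁻¹.
  So T⁻¹ = kg⁻¹·s²·A.
  H = Wb/A (inductance = flux per current),
      = kg·m²·s⁻²·A⁻².
  So H⁻¹ = kg⁻¹·m⁻²·s²·A².
  F = C/V (capacitance = charge per voltage),
      = A·s/(kg·m²·s⁻³·A⁻¹) (substituting C and V),
      = kg⁻¹·m⁻²·s⁴·A².
  So F⁻¹ = kg·m²·s⁻⁴·A⁻².
  Sv = J/kg (equivalent dose = energy per mass),
      = m²·s⁻².
  So Sv⁻² = m⁻⁴·s⁴.
  Bq = 1/s = s⁻¹ (activity is decays per second).
  So Bq² = s⁻².
  Combining: kat·Wb²·T⁻¹·m²·H⁻¹·F⁻¹·Sv⁻²·Bq²·s² = (s⁻¹·mol) · (kg²·m⁴·s⁻⁴·A⁻²) · (kg⁻¹·s²·A) · m² · (kg⁻¹·m⁻²·s²·A²) · (kg·m²·s⁻⁴·A⁻²) · (m⁻⁴·s⁴) · s⁻² · s² = kg·m²·s⁻¹·A⁻¹·mol.
Left is kg²·m²·s⁻³·A⁻²·mol; right is kg·m²·s⁻¹·A⁻¹·mol — different.

No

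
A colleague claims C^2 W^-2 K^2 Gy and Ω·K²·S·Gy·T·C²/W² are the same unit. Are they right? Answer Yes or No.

No

Left side:
  C = A·s = s·A (charge = current × time).
  So C² = s²·A².
  W = J/s (power = energy per time),
      = kg·m²·s⁻³.
  So W⁻² = kg⁻²·m⁻⁴·s⁶.
  Gy = J/kg (absorbed dose = energy per mass),
      = m²·s⁻².
  Combining: C²·W⁻²·K²·Gy = (s²·A²) · (kg⁻²·m⁻⁴·s⁶) · K² · (m²·s⁻²) = kg⁻²·m⁻²·s⁶·A²·K².
Right side:
  Ω = V/A (resistance = voltage per current),
      = kg·m²·s⁻³·A⁻².
  S = 1/Ω (conductance is reciprocal resistance),
      = kg⁻¹·m⁻²·s³·A².
  Gy = J/kg (absorbed dose = energy per mass),
      = m²·s⁻².
  T = Wb/m² (flux density = flux per area),
      = kg·s⁻²·A⁻¹.
  C = A·s = s·A (charge = current × time).
  So C² = s²·A².
  W = J/s (power = energy per time),
      = kg·m²·s⁻³.
  So W⁻² = kg⁻²·m⁻⁴·s⁶.
  Combining: Ω·K²·S·Gy·T·C²·W⁻² = (kg·m²·s⁻³·A⁻²) · K² · (kg⁻¹·m⁻²·s³·A²) · (m²·s⁻²) · (kg·s⁻²·A⁻¹) · (s²·A²) · (kg⁻²·m⁻⁴·s⁶) = kg⁻¹·m⁻²·s⁴·A·K².
Left is kg⁻²·m⁻²·s⁶·A²·K²; right is kg⁻¹·m⁻²·s⁴·A·K² — different.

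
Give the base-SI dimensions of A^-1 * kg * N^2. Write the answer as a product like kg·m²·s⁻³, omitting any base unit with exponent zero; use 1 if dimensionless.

N = kg·m·s⁻².
So N² = kg²·m²·s⁻⁴.
Combining: A⁻¹·kg·N² = A⁻¹ · kg · (kg²·m²·s⁻⁴) = kg³·m²·s⁻⁴·A⁻¹.

kg³·m²·s⁻⁴·A⁻¹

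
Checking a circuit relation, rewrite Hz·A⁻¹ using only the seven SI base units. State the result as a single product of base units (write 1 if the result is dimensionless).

Hz = 1/s = s⁻¹ (frequency is cycles per second).
Combining: Hz·A⁻¹ = s⁻¹ · A⁻¹ = s⁻¹·A⁻¹.

s⁻¹·A⁻¹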